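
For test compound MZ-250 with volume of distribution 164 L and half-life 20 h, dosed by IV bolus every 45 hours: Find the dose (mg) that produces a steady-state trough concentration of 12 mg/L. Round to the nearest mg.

7393 mg

τ/t½ = 45/20 ≈ 2.25, so f = (1/2)^(45/20) ≈ 0.210224.
Cmin,ss = (D/Vd)·f/(1−f), so D = Cmin,ss·Vd·(1−f)/f.
D = 12 × 164 × (1−f)/f ≈ 12 × 164 × 3.75683 ≈ 7393.44 mg.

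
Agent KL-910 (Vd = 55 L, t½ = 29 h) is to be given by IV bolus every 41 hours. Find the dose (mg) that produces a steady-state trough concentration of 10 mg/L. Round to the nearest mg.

τ/t½ = 41/29 ≈ 1.4138, so f = (1/2)^(41/29) ≈ 0.375324.
Cmin,ss = (D/Vd)·f/(1−f), so D = Cmin,ss·Vd·(1−f)/f.
D = 10 × 55 × (1−f)/f ≈ 10 × 55 × 1.66436 ≈ 915.40 mg.

915 mg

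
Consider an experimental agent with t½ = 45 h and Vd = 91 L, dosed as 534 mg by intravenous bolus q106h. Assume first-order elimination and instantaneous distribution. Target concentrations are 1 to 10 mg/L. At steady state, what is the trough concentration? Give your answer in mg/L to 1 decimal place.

1.4 mg/L

k = ln2/t½ = ln2/45 ≈ 0.015403 h⁻¹; fraction remaining f = e^(−kτ) = e^(−0.015403×106) ≈ 0.1954.
Accumulation ratio R = 1/(1 − f) ≈ 1/0.8046 ≈ 1.2429.
Single-dose peak C₀ = D/Vd = 534/91 ≈ 5.868 mg/L.
Steady-state peak Cmax,ss = C₀·R ≈ 5.868 × 1.2429 ≈ 7.293 mg/L.
Steady-state trough Cmin,ss = Cmax,ss·f ≈ 7.293 × 0.1954 ≈ 1.425 mg/L.
Trough 1.4 mg/L vs MEC 1 mg/L: adequate.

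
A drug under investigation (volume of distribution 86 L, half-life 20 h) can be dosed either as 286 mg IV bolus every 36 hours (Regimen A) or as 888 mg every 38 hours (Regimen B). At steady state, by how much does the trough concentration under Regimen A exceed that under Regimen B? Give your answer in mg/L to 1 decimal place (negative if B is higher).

-2.4 mg/L

Regimen A: f = (1/2)^(36/20) ≈ 0.2872; Cmin,ss = (286/86)·f/(1−f) ≈ 1.340 mg/L.
Regimen B: f = (1/2)^(38/20) ≈ 0.2679; Cmin,ss = (888/86)·f/(1−f) ≈ 3.778 mg/L.
Difference ≈ 1.340 − 3.778 ≈ -2.438 mg/L.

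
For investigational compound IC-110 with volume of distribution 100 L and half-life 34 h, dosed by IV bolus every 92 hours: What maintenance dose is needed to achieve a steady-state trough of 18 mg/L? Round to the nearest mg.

9944 mg

τ/t½ = 92/34 ≈ 2.7059, so f = (1/2)^(92/34) ≈ 0.153267.
Cmin,ss = (D/Vd)·f/(1−f), so D = Cmin,ss·Vd·(1−f)/f.
D = 18 × 100 × (1−f)/f ≈ 18 × 100 × 5.52456 ≈ 9944.21 mg.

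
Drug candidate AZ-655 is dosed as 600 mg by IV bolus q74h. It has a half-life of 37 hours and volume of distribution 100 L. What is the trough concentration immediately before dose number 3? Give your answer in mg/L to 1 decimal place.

1.9 mg/L

f = (1/2)^(τ/t½) = (1/2)^(74/37) ≈ 0.2500.
C₀ = D/Vd = 600/100 ≈ 6.000 mg/L.
Before the 3rd dose, 2 doses have been given. Superposition: Cmin = C₀·(f + f²).
≈ 6.000 × (0.2500 + 0.0625) ≈ 6.000 × 0.3125 ≈ 1.875 mg/L.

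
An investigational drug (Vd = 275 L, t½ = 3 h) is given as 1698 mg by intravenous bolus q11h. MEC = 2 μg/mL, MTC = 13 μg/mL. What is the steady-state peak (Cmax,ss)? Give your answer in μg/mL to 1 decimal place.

6.7 μg/mL

τ/t½ = 11/3 ≈ 3.6667, so fraction remaining f = (1/2)^(11/3) ≈ 0.0787.
Accumulation ratio R = 1/(1 − f) ≈ 1/0.9213 ≈ 1.0854.
Each bolus raises the concentration by D/Vd = 1698/275 ≈ 6.175 μg/mL.
Cmax,ss = C₀/(1 − f) ≈ 6.175/0.9213 ≈ 6.702 μg/mL.
Peak 6.7 μg/mL vs MTC 13 μg/mL: below toxic threshold.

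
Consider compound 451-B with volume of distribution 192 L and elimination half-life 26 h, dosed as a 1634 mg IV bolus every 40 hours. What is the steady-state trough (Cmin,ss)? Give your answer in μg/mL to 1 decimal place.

Over one 40-h interval, 40/26 ≈ 1.5385 half-lives elapse, leaving f ≈ 0.3443 of each dose.
At steady state, accumulation factor R = 1/(1 − e^(−kτ)) ≈ 1.5251.
Each bolus raises the concentration by D/Vd = 1634/192 ≈ 8.510 μg/mL.
Steady-state peak Cmax,ss = C₀·R ≈ 8.510 × 1.5251 ≈ 12.979 μg/mL.
One interval later, Cmin,ss = Cmax,ss·e^(−kτ) ≈ 12.979 × 0.3443 ≈ 4.469 μg/mL.

4.5 μg/mL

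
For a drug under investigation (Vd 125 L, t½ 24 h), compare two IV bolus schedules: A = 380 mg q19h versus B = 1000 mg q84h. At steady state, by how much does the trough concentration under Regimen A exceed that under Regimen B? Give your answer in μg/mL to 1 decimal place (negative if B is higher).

3.4 μg/mL

Regimen A: f = (1/2)^(19/24) ≈ 0.5777; Cmin,ss = (380/125)·f/(1−f) ≈ 4.159 μg/mL.
Regimen B: f = (1/2)^(84/24) ≈ 0.0884; Cmin,ss = (1000/125)·f/(1−f) ≈ 0.776 μg/mL.
Difference ≈ 4.159 − 0.776 ≈ 3.383 μg/mL.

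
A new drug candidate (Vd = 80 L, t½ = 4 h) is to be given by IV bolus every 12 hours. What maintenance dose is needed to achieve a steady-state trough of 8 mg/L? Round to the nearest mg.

4480 mg

τ/t½ = 12/4 ≈ 3, so f = (1/2)^(12/4) ≈ 0.125000.
Cmin,ss = (D/Vd)·f/(1−f), so D = Cmin,ss·Vd·(1−f)/f.
D = 8 × 80 × (1−f)/f ≈ 8 × 80 × 7.00000 ≈ 4480.00 mg.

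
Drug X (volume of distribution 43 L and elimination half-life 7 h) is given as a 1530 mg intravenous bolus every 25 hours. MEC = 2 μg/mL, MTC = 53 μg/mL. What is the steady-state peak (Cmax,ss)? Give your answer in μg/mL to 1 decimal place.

38.8 μg/mL

τ/t½ = 25/7 ≈ 3.5714, so fraction remaining f = (1/2)^(25/7) ≈ 0.0841.
At steady state, accumulation factor R = 1/(1 − e^(−kτ)) ≈ 1.0918.
Single-dose peak C₀ = D/Vd = 1530/43 ≈ 35.581 μg/mL.
Steady-state peak Cmax,ss = C₀·R ≈ 35.581 × 1.0918 ≈ 38.847 μg/mL.
Peak 38.8 μg/mL vs MTC 53 μg/mL: below toxic threshold.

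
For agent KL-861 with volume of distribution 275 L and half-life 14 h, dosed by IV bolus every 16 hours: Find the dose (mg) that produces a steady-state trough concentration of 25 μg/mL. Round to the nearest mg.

8306 mg

τ/t½ = 16/14 ≈ 1.1429, so f = (1/2)^(16/14) ≈ 0.452862.
Cmin,ss = (D/Vd)·f/(1−f), so D = Cmin,ss·Vd·(1−f)/f.
D = 25 × 275 × (1−f)/f ≈ 25 × 275 × 1.20818 ≈ 8306.24 mg.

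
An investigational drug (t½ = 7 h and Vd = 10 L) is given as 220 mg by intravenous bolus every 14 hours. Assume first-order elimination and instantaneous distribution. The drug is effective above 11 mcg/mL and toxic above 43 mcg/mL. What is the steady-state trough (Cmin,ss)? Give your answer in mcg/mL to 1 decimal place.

τ = 14 h = 2 half-lives, so f = (1/2)^2 = 0.25.
At steady state, R = 1/(1 − 0.25) = 4/3.
Single-dose peak C₀ = D/Vd = 220/10 = 22 mcg/mL.
Steady-state peak Cmax,ss = C₀·R = 22 × 4/3 ≈ 29.333 mcg/mL.
Steady-state trough Cmin,ss = Cmax,ss·f ≈ 29.333 × 0.25 ≈ 7.333 mcg/mL.
Trough 7.3 mcg/mL vs MEC 11 mcg/mL: subtherapeutic.

7.3 mcg/mL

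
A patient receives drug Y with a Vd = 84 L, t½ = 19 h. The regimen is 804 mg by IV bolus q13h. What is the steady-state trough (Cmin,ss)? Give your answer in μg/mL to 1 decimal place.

Over one 13-h interval, 13/19 ≈ 0.68421 half-lives elapse, leaving f ≈ 0.6223 of each dose.
Accumulation ratio R = 1/(1 − f) ≈ 1/0.3777 ≈ 2.6476.
Single-dose peak C₀ = D/Vd = 804/84 ≈ 9.571 μg/mL.
Cmax,ss = C₀/(1 − f) ≈ 9.571/0.3777 ≈ 25.340 μg/mL.
One interval later, Cmin,ss = Cmax,ss·e^(−kτ) ≈ 25.340 × 0.6223 ≈ 15.769 μg/mL.

15.8 μg/mL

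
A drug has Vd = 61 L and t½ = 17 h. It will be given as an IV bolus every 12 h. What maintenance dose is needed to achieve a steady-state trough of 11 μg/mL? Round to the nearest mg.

423 mg

τ/t½ = 12/17 ≈ 0.70588, so f = (1/2)^(12/17) ≈ 0.613067.
Cmin,ss = (D/Vd)·f/(1−f), so D = Cmin,ss·Vd·(1−f)/f.
D = 11 × 61 × (1−f)/f ≈ 11 × 61 × 0.63114 ≈ 423.49 mg.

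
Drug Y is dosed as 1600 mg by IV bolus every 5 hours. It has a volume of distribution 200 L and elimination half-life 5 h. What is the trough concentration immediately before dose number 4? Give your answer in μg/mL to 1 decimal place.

7.0 μg/mL

f = (1/2)^(τ/t½) = (1/2)^(5/5) ≈ 0.5000.
C₀ = D/Vd = 1600/200 ≈ 8.000 μg/mL.
Before the 4th dose, 3 doses have been given. Superposition: Cmin = C₀·(f + f² + … + f^3).
≈ 8.000 × (0.5000 + 0.2500 + 0.1250) ≈ 8.000 × 0.8750 ≈ 7.000 μg/mL.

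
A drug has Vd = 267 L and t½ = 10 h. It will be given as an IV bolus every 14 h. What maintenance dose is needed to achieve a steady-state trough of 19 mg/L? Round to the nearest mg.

τ/t½ = 14/10 ≈ 1.4, so f = (1/2)^(14/10) ≈ 0.378929.
Cmin,ss = (D/Vd)·f/(1−f), so D = Cmin,ss·Vd·(1−f)/f.
D = 19 × 267 × (1−f)/f ≈ 19 × 267 × 1.63902 ≈ 8314.75 mg.

8315 mg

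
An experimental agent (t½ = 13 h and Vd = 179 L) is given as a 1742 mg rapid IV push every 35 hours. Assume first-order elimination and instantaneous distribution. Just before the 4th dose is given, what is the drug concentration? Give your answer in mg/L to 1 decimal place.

f = (1/2)^(τ/t½) = (1/2)^(35/13) ≈ 0.1547.
C₀ = D/Vd = 1742/179 ≈ 9.732 mg/L.
Before the 4th dose, 3 doses have been given. Superposition: Cmin = C₀·(f + f² + … + f^3).
≈ 9.732 × (0.1547 + 0.0239 + 0.0037) ≈ 9.732 × 0.1823 ≈ 1.774 mg/L.

1.8 mg/L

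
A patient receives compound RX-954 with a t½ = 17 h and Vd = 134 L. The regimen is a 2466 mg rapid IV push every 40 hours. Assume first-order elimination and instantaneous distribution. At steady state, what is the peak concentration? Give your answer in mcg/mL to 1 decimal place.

τ/t½ = 40/17 ≈ 2.3529, so fraction remaining f = (1/2)^(40/17) ≈ 0.1957.
At steady state, accumulation factor R = 1/(1 − e^(−kτ)) ≈ 1.2433.
Single-dose peak C₀ = D/Vd = 2466/134 ≈ 18.403 mcg/mL.
Steady-state peak Cmax,ss = C₀·R ≈ 18.403 × 1.2433 ≈ 22.880 mcg/mL.

22.9 mcg/mL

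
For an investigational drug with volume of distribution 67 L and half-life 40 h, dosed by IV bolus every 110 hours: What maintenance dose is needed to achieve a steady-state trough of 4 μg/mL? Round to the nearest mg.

1535 mg

τ/t½ = 110/40 ≈ 2.75, so f = (1/2)^(110/40) ≈ 0.148651.
Cmin,ss = (D/Vd)·f/(1−f), so D = Cmin,ss·Vd·(1−f)/f.
D = 4 × 67 × (1−f)/f ≈ 4 × 67 × 5.72717 ≈ 1534.88 mg.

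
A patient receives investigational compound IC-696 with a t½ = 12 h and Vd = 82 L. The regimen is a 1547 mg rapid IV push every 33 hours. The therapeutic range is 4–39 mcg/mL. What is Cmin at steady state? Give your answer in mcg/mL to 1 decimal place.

3.3 mcg/mL

τ/t½ = 33/12 ≈ 2.75, so fraction remaining f = (1/2)^(33/12) ≈ 0.1487.
Accumulation ratio R = 1/(1 − f) ≈ 1/0.8513 ≈ 1.1747.
Each bolus raises the concentration by D/Vd = 1547/82 ≈ 18.866 mcg/mL.
Cmax,ss = C₀/(1 − f) ≈ 18.866/0.8513 ≈ 22.161 mcg/mL.
One interval later, Cmin,ss = Cmax,ss·e^(−kτ) ≈ 22.161 × 0.1487 ≈ 3.295 mcg/mL.
Trough 3.3 mcg/mL vs MEC 4 mcg/mL: subtherapeutic.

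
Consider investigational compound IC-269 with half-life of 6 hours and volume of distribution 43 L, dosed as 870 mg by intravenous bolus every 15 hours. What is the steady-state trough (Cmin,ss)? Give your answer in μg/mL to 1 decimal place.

k = ln2/t½ = ln2/6 ≈ 0.115525 h⁻¹; fraction remaining f = e^(−kτ) = e^(−0.115525×15) ≈ 0.1768.
Each bolus raises the concentration by D/Vd = 870/43 ≈ 20.233 μg/mL.
Steady-state trough Cmin,ss = C₀·f/(1−f) ≈ 20.233 × 0.1768/0.8232 ≈ 4.345 μg/mL.

4.3 μg/mL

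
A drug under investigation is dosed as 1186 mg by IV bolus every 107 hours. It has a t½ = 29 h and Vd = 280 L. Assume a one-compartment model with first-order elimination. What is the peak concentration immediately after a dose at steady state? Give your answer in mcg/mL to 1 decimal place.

4.6 mcg/mL

Over one 107-h interval, 107/29 ≈ 3.6897 half-lives elapse, leaving f ≈ 0.0775 of each dose.
Accumulation ratio R = 1/(1 − f) ≈ 1/0.9225 ≈ 1.0840.
Each bolus raises the concentration by D/Vd = 1186/280 ≈ 4.236 mcg/mL.
Steady-state peak Cmax,ss = C₀·R ≈ 4.236 × 1.0840 ≈ 4.592 mcg/mL.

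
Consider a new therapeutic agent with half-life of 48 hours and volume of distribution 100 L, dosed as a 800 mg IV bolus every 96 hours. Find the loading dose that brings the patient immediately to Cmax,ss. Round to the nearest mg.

f = (1/2)^(96/48) ≈ 0.250000; accumulation ratio R = 1/(1−f) ≈ 1.33333.
Loading dose to hit Cmax,ss on first dose: D_load = D_maint·R ≈ 800 × 1.33333 ≈ 1066.66 mg.

1067 mg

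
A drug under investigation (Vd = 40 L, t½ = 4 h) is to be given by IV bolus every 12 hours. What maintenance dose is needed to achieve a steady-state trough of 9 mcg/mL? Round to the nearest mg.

τ/t½ = 12/4 ≈ 3, so f = (1/2)^(12/4) ≈ 0.125000.
Cmin,ss = (D/Vd)·f/(1−f), so D = Cmin,ss·Vd·(1−f)/f.
D = 9 × 40 × (1−f)/f ≈ 9 × 40 × 7.00000 ≈ 2520.00 mg.

2520 mg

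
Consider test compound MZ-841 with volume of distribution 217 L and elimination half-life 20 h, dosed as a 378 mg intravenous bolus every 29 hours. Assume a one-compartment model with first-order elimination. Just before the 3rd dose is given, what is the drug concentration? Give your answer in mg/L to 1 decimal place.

f = (1/2)^(τ/t½) = (1/2)^(29/20) ≈ 0.3660.
C₀ = D/Vd = 378/217 ≈ 1.742 mg/L.
Before the 3rd dose, 2 doses have been given. Superposition: Cmin = C₀·(f + f²).
≈ 1.742 × (0.3660 + 0.1340) ≈ 1.742 × 0.5000 ≈ 0.871 mg/L.

0.9 mg/L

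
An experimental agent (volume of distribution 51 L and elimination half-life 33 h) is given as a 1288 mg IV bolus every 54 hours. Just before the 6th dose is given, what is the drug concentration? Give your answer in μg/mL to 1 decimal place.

11.9 μg/mL

f = (1/2)^(τ/t½) = (1/2)^(54/33) ≈ 0.3217.
C₀ = D/Vd = 1288/51 ≈ 25.255 μg/mL.
Before the 6th dose, 5 doses have been given. Superposition: Cmin = C₀·(f + f² + … + f^5).
≈ 25.255 × (0.3217 + 0.1035 + 0.0333 + 0.0107 + 0.0034) ≈ 25.255 × 0.4726 ≈ 11.936 μg/mL.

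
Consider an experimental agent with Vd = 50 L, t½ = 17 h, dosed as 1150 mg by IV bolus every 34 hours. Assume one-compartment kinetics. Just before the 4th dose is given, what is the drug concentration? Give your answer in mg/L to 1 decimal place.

7.5 mg/L

f = (1/2)^(τ/t½) = (1/2)^(34/17) ≈ 0.2500.
C₀ = D/Vd = 1150/50 ≈ 23.000 mg/L.
Before the 4th dose, 3 doses have been given. Superposition: Cmin = C₀·(f + f² + … + f^3).
≈ 23.000 × (0.2500 + 0.0625 + 0.0156) ≈ 23.000 × 0.3281 ≈ 7.546 mg/L.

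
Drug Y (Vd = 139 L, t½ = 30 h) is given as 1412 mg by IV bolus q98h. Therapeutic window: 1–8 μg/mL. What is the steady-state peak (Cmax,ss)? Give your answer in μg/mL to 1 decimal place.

11.3 μg/mL

Over one 98-h interval, 98/30 ≈ 3.2667 half-lives elapse, leaving f ≈ 0.1039 of each dose.
Accumulation ratio R = 1/(1 − f) ≈ 1/0.8961 ≈ 1.1159.
Single-dose peak C₀ = D/Vd = 1412/139 ≈ 10.158 μg/mL.
Steady-state peak Cmax,ss = C₀·R ≈ 10.158 × 1.1159 ≈ 11.335 μg/mL.
Peak 11.3 μg/mL vs MTC 8 μg/mL: exceeds toxic threshold.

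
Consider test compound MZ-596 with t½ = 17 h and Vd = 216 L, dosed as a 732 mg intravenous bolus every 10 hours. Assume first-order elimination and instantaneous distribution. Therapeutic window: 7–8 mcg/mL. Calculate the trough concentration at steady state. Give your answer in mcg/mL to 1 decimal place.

Over one 10-h interval, 10/17 ≈ 0.58824 half-lives elapse, leaving f ≈ 0.6652 of each dose.
Single-dose peak C₀ = D/Vd = 732/216 ≈ 3.389 mcg/mL.
Steady-state trough Cmin,ss = C₀·f/(1−f) ≈ 3.389 × 0.6652/0.3348 ≈ 6.733 mcg/mL.
Trough 6.7 mcg/mL vs MEC 7 mcg/mL: subtherapeutic.

6.7 mcg/mL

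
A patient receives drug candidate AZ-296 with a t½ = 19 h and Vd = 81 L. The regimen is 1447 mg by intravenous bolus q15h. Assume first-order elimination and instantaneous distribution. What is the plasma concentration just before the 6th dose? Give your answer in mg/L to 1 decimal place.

f = (1/2)^(τ/t½) = (1/2)^(15/19) ≈ 0.5786.
C₀ = D/Vd = 1447/81 ≈ 17.864 mg/L.
Before the 6th dose, 5 doses have been given. Superposition: Cmin = C₀·(f + f² + … + f^5).
≈ 17.864 × (0.5786 + 0.3348 + 0.1937 + 0.1121 + 0.0648) ≈ 17.864 × 1.2840 ≈ 22.937 mg/L.

22.9 mg/L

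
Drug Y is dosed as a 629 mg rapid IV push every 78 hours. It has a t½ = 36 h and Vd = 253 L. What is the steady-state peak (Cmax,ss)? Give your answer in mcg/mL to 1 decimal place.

τ/t½ = 78/36 ≈ 2.1667, so fraction remaining f = (1/2)^(78/36) ≈ 0.2227.
Accumulation ratio R = 1/(1 − f) ≈ 1/0.7773 ≈ 1.2865.
Each bolus raises the concentration by D/Vd = 629/253 ≈ 2.486 mcg/mL.
Cmax,ss = C₀/(1 − f) ≈ 2.486/0.7773 ≈ 3.198 mcg/mL.

3.2 mcg/mL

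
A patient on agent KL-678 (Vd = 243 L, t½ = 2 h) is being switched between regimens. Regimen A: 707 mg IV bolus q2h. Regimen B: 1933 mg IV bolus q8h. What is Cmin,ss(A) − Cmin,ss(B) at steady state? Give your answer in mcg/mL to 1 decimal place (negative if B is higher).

Regimen A: f = (1/2)^(2/2) ≈ 0.5000; Cmin,ss = (707/243)·f/(1−f) ≈ 2.909 mcg/mL.
Regimen B: f = (1/2)^(8/2) ≈ 0.0625; Cmin,ss = (1933/243)·f/(1−f) ≈ 0.530 mcg/mL.
Difference ≈ 2.909 − 0.530 ≈ 2.379 mcg/mL.

2.4 mcg/mL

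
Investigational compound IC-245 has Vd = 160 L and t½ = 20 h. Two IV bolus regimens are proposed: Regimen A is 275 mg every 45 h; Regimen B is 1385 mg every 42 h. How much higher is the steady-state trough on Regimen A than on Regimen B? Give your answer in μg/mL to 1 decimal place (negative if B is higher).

-2.2 μg/mL

Regimen A: f = (1/2)^(45/20) ≈ 0.2102; Cmin,ss = (275/160)·f/(1−f) ≈ 0.457 μg/mL.
Regimen B: f = (1/2)^(42/20) ≈ 0.2333; Cmin,ss = (1385/160)·f/(1−f) ≈ 2.634 μg/mL.
Difference ≈ 0.457 − 2.634 ≈ -2.177 μg/mL.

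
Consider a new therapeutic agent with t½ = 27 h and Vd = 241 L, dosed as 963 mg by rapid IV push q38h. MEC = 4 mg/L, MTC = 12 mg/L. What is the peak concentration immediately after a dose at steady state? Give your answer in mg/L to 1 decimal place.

Over one 38-h interval, 38/27 ≈ 1.4074 half-lives elapse, leaving f ≈ 0.3770 of each dose.
At steady state, accumulation factor R = 1/(1 − e^(−kτ)) ≈ 1.6051.
Each bolus raises the concentration by D/Vd = 963/241 ≈ 3.996 mg/L.
Steady-state peak Cmax,ss = C₀·R ≈ 3.996 × 1.6051 ≈ 6.414 mg/L.
Peak 6.4 mg/L vs MTC 12 mg/L: below toxic threshold.

6.4 mg/L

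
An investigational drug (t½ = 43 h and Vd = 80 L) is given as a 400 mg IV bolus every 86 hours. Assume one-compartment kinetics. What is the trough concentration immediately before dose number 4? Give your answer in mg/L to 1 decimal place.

1.6 mg/L

f = (1/2)^(τ/t½) = (1/2)^(86/43) ≈ 0.2500.
C₀ = D/Vd = 400/80 ≈ 5.000 mg/L.
Before the 4th dose, 3 doses have been given. Superposition: Cmin = C₀·(f + f² + … + f^3).
≈ 5.000 × (0.2500 + 0.0625 + 0.0156) ≈ 5.000 × 0.3281 ≈ 1.641 mg/L.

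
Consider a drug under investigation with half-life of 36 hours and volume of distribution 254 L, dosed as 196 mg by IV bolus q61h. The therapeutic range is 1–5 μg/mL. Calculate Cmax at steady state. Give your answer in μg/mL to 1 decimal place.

1.1 μg/mL

τ/t½ = 61/36 ≈ 1.6944, so fraction remaining f = (1/2)^(61/36) ≈ 0.3090.
Accumulation ratio R = 1/(1 − f) ≈ 1/0.6910 ≈ 1.4472.
Each bolus raises the concentration by D/Vd = 196/254 ≈ 0.772 μg/mL.
Cmax,ss = C₀/(1 − f) ≈ 0.772/0.6910 ≈ 1.117 μg/mL.
Peak 1.1 μg/mL vs MTC 5 μg/mL: below toxic threshold.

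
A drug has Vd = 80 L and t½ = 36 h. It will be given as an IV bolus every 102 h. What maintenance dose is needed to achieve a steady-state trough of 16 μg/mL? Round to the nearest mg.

7843 mg

τ/t½ = 102/36 ≈ 2.8333, so f = (1/2)^(102/36) ≈ 0.140308.
Cmin,ss = (D/Vd)·f/(1−f), so D = Cmin,ss·Vd·(1−f)/f.
D = 16 × 80 × (1−f)/f ≈ 16 × 80 × 6.12718 ≈ 7842.79 mg.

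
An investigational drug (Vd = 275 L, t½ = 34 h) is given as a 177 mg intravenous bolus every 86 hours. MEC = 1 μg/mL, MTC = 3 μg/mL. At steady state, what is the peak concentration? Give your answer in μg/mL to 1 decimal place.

0.8 μg/mL

τ/t½ = 86/34 ≈ 2.5294, so fraction remaining f = (1/2)^(86/34) ≈ 0.1732.
Accumulation ratio R = 1/(1 − f) ≈ 1/0.8268 ≈ 1.2095.
Single-dose peak C₀ = D/Vd = 177/275 ≈ 0.644 μg/mL.
Steady-state peak Cmax,ss = C₀·R ≈ 0.644 × 1.2095 ≈ 0.779 μg/mL.
Peak 0.8 μg/mL vs MTC 3 μg/mL: below toxic threshold.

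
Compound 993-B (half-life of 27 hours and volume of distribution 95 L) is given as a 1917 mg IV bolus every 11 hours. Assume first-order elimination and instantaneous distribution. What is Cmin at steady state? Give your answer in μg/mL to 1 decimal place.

τ/t½ = 11/27 ≈ 0.40741, so fraction remaining f = (1/2)^(11/27) ≈ 0.7540.
Accumulation ratio R = 1/(1 − f) ≈ 1/0.2460 ≈ 4.0650.
Each bolus raises the concentration by D/Vd = 1917/95 ≈ 20.179 μg/mL.
Steady-state peak Cmax,ss = C₀·R ≈ 20.179 × 4.0650 ≈ 82.028 μg/mL.
One interval later, Cmin,ss = Cmax,ss·e^(−kτ) ≈ 82.028 × 0.7540 ≈ 61.849 μg/mL.

61.8 μg/mL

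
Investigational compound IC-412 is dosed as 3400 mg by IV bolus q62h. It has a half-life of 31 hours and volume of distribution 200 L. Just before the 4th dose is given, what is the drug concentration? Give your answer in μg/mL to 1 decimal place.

f = (1/2)^(τ/t½) = (1/2)^(62/31) ≈ 0.2500.
C₀ = D/Vd = 3400/200 ≈ 17.000 μg/mL.
Before the 4th dose, 3 doses have been given. Superposition: Cmin = C₀·(f + f² + … + f^3).
≈ 17.000 × (0.2500 + 0.0625 + 0.0156) ≈ 17.000 × 0.3281 ≈ 5.578 μg/mL.

5.6 μg/mL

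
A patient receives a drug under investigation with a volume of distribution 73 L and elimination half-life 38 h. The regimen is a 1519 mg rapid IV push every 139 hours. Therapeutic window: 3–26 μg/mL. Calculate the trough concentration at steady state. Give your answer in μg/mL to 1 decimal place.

k = ln2/t½ = ln2/38 ≈ 0.018241 h⁻¹; fraction remaining f = e^(−kτ) = e^(−0.018241×139) ≈ 0.0792.
Each bolus raises the concentration by D/Vd = 1519/73 ≈ 20.808 μg/mL.
Steady-state trough Cmin,ss = C₀·f/(1−f) ≈ 20.808 × 0.0792/0.9208 ≈ 1.790 μg/mL.
Trough 1.8 μg/mL vs MEC 3 μg/mL: subtherapeutic.

1.8 μg/mL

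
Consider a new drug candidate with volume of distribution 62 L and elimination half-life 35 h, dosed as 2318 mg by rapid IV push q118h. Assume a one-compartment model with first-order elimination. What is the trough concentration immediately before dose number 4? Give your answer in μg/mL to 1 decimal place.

f = (1/2)^(τ/t½) = (1/2)^(118/35) ≈ 0.0966.
C₀ = D/Vd = 2318/62 ≈ 37.387 μg/mL.
Before the 4th dose, 3 doses have been given. Superposition: Cmin = C₀·(f + f² + … + f^3).
≈ 37.387 × (0.0966 + 0.0093 + 0.0009) ≈ 37.387 × 0.1068 ≈ 3.993 μg/mL.

4.0 μg/mL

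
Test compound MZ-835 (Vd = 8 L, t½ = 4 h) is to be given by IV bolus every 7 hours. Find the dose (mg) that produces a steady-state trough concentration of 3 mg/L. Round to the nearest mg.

57 mg

τ/t½ = 7/4 ≈ 1.75, so f = (1/2)^(7/4) ≈ 0.297302.
Cmin,ss = (D/Vd)·f/(1−f), so D = Cmin,ss·Vd·(1−f)/f.
D = 3 × 8 × (1−f)/f ≈ 3 × 8 × 2.36358 ≈ 56.73 mg.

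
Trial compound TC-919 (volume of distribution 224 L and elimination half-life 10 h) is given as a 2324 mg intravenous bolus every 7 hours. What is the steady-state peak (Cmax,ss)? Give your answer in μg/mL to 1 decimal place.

27.0 μg/mL

Over one 7-h interval, 7/10 ≈ 0.7 half-lives elapse, leaving f ≈ 0.6156 of each dose.
At steady state, accumulation factor R = 1/(1 − e^(−kτ)) ≈ 2.6015.
Each bolus raises the concentration by D/Vd = 2324/224 ≈ 10.375 μg/mL.
Cmax,ss = C₀/(1 − f) ≈ 10.375/0.3844 ≈ 26.990 μg/mL.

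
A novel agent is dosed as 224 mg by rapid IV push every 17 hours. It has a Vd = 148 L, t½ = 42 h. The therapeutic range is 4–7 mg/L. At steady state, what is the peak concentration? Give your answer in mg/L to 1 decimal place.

6.2 mg/L

k = ln2/t½ = ln2/42 ≈ 0.016504 h⁻¹; fraction remaining f = e^(−kτ) = e^(−0.016504×17) ≈ 0.7554.
Accumulation ratio R = 1/(1 − f) ≈ 1/0.2446 ≈ 4.0883.
Single-dose peak C₀ = D/Vd = 224/148 ≈ 1.514 mg/L.
Cmax,ss = C₀/(1 − f) ≈ 1.514/0.2446 ≈ 6.190 mg/L.
Peak 6.2 mg/L vs MTC 7 mg/L: below toxic threshold.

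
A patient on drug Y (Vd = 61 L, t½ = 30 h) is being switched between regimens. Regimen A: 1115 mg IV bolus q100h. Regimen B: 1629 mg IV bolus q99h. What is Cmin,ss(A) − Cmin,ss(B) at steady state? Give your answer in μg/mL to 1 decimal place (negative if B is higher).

-1.0 μg/mL

Regimen A: f = (1/2)^(100/30) ≈ 0.0992; Cmin,ss = (1115/61)·f/(1−f) ≈ 2.013 μg/mL.
Regimen B: f = (1/2)^(99/30) ≈ 0.1015; Cmin,ss = (1629/61)·f/(1−f) ≈ 3.017 μg/mL.
Difference ≈ 2.013 − 3.017 ≈ -1.004 μg/mL.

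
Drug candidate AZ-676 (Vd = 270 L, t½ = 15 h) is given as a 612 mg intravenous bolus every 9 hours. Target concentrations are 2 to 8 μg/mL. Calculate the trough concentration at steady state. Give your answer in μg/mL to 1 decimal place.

Over one 9-h interval, 9/15 ≈ 0.6 half-lives elapse, leaving f ≈ 0.6598 of each dose.
Each bolus raises the concentration by D/Vd = 612/270 ≈ 2.267 μg/mL.
Steady-state trough Cmin,ss = C₀·f/(1−f) ≈ 2.267 × 0.6598/0.3402 ≈ 4.397 μg/mL.
Trough 4.4 μg/mL vs MEC 2 μg/mL: adequate.

4.4 μg/mL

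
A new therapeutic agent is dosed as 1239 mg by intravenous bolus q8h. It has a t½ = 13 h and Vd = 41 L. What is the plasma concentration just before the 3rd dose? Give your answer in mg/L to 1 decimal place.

32.6 mg/L

f = (1/2)^(τ/t½) = (1/2)^(8/13) ≈ 0.6528.
C₀ = D/Vd = 1239/41 ≈ 30.220 mg/L.
Before the 3rd dose, 2 doses have been given. Superposition: Cmin = C₀·(f + f²).
≈ 30.220 × (0.6528 + 0.4261) ≈ 30.220 × 1.0789 ≈ 32.604 mg/L.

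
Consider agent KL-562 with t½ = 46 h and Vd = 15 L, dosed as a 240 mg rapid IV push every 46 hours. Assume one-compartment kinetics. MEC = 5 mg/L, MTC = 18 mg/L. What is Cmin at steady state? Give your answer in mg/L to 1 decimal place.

16.0 mg/L

The dosing interval is 1 half-life, so f = 2^(−1) = 0.5.
Accumulation ratio R = 1/(1 − f) = 1/0.5 = 2/1.
Single-dose peak C₀ = D/Vd = 240/15 = 16 mg/L.
Steady-state peak Cmax,ss = C₀·R = 16 × 2/1 ≈ 32.000 mg/L.
Steady-state trough Cmin,ss = Cmax,ss·f ≈ 32.000 × 0.5 ≈ 16.000 mg/L.
Trough 16.0 mg/L vs MEC 5 mg/L: adequate.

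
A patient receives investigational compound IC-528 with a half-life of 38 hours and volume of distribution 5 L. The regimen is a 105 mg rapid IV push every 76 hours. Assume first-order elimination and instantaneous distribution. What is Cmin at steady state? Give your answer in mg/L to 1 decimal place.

7.0 mg/L

The dosing interval is 2 half-lives, so f = 2^(−2) = 0.25.
Accumulation ratio R = 1/(1 − f) = 1/0.75 = 4/3.
Single-dose peak C₀ = D/Vd = 105/5 = 21 mg/L.
Steady-state peak Cmax,ss = C₀·R = 21 × 4/3 ≈ 28.000 mg/L.
Steady-state trough Cmin,ss = Cmax,ss·f ≈ 28.000 × 0.25 ≈ 7.000 mg/L.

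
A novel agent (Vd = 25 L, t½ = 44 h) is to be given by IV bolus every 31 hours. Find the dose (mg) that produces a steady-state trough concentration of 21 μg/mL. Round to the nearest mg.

331 mg

τ/t½ = 31/44 ≈ 0.70455, so f = (1/2)^(31/44) ≈ 0.613636.
Cmin,ss = (D/Vd)·f/(1−f), so D = Cmin,ss·Vd·(1−f)/f.
D = 21 × 25 × (1−f)/f ≈ 21 × 25 × 0.62963 ≈ 330.56 mg.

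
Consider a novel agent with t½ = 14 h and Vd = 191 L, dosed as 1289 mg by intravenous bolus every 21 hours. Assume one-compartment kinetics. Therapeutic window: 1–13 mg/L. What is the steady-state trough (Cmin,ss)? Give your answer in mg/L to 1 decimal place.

3.7 mg/L

τ/t½ = 21/14 ≈ 1.5, so fraction remaining f = (1/2)^(21/14) ≈ 0.3536.
Single-dose peak C₀ = D/Vd = 1289/191 ≈ 6.749 mg/L.
Steady-state trough Cmin,ss = C₀·f/(1−f) ≈ 6.749 × 0.3536/0.6464 ≈ 3.692 mg/L.
Trough 3.7 mg/L vs MEC 1 mg/L: adequate.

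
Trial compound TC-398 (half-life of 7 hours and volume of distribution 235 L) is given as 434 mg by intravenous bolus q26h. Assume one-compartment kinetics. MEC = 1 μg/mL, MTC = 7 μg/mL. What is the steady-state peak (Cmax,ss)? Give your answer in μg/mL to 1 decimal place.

2.0 μg/mL

Over one 26-h interval, 26/7 ≈ 3.7143 half-lives elapse, leaving f ≈ 0.0762 of each dose.
At steady state, accumulation factor R = 1/(1 − e^(−kτ)) ≈ 1.0825.
Single-dose peak C₀ = D/Vd = 434/235 ≈ 1.847 μg/mL.
Steady-state peak Cmax,ss = C₀·R ≈ 1.847 × 1.0825 ≈ 1.999 μg/mL.
Peak 2.0 μg/mL vs MTC 7 μg/mL: below toxic threshold.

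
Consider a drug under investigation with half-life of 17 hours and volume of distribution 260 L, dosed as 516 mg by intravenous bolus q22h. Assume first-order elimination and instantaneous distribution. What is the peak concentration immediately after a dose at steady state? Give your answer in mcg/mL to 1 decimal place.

τ/t½ = 22/17 ≈ 1.2941, so fraction remaining f = (1/2)^(22/17) ≈ 0.4078.
Accumulation ratio R = 1/(1 − f) ≈ 1/0.5922 ≈ 1.6886.
Single-dose peak C₀ = D/Vd = 516/260 ≈ 1.985 mcg/mL.
Steady-state peak Cmax,ss = C₀·R ≈ 1.985 × 1.6886 ≈ 3.352 mcg/mL.

3.4 mcg/mL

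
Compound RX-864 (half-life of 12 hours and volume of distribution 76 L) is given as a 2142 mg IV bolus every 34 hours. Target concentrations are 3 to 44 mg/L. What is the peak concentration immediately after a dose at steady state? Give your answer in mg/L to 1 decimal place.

Over one 34-h interval, 34/12 ≈ 2.8333 half-lives elapse, leaving f ≈ 0.1403 of each dose.
At steady state, accumulation factor R = 1/(1 − e^(−kτ)) ≈ 1.1632.
Each bolus raises the concentration by D/Vd = 2142/76 ≈ 28.184 mg/L.
Steady-state peak Cmax,ss = C₀·R ≈ 28.184 × 1.1632 ≈ 32.784 mg/L.
Peak 32.8 mg/L vs MTC 44 mg/L: below toxic threshold.

32.8 mg/L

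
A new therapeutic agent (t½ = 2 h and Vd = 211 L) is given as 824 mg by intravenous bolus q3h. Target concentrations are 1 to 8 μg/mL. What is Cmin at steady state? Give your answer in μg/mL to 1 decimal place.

τ/t½ = 3/2 ≈ 1.5, so fraction remaining f = (1/2)^(3/2) ≈ 0.3536.
Single-dose peak C₀ = D/Vd = 824/211 ≈ 3.905 μg/mL.
Steady-state trough Cmin,ss = C₀·f/(1−f) ≈ 3.905 × 0.3536/0.6464 ≈ 2.136 μg/mL.
Trough 2.1 μg/mL vs MEC 1 μg/mL: adequate.

2.1 μg/mL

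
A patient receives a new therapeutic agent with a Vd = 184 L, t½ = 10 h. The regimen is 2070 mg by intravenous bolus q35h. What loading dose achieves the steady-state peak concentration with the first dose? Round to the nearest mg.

f = (1/2)^(35/10) ≈ 0.088388; accumulation ratio R = 1/(1−f) ≈ 1.09696.
Loading dose to hit Cmax,ss on first dose: D_load = D_maint·R ≈ 2070 × 1.09696 ≈ 2270.71 mg.

2271 mg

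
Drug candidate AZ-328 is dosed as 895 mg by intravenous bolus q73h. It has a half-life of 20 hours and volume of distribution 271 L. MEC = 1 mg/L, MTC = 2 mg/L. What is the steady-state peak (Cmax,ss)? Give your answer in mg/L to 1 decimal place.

Over one 73-h interval, 73/20 ≈ 3.65 half-lives elapse, leaving f ≈ 0.0797 of each dose.
Accumulation ratio R = 1/(1 − f) ≈ 1/0.9203 ≈ 1.0866.
Each bolus raises the concentration by D/Vd = 895/271 ≈ 3.303 mg/L.
Steady-state peak Cmax,ss = C₀·R ≈ 3.303 × 1.0866 ≈ 3.589 mg/L.
Peak 3.6 mg/L vs MTC 2 mg/L: exceeds toxic threshold.

3.6 mg/L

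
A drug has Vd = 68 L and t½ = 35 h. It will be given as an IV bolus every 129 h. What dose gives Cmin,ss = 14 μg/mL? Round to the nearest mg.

τ/t½ = 129/35 ≈ 3.6857, so f = (1/2)^(129/35) ≈ 0.077712.
Cmin,ss = (D/Vd)·f/(1−f), so D = Cmin,ss·Vd·(1−f)/f.
D = 14 × 68 × (1−f)/f ≈ 14 × 68 × 11.86803 ≈ 11298.36 mg.

11298 mg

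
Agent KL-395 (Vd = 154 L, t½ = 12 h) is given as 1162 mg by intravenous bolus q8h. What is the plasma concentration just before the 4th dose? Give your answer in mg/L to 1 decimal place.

9.6 mg/L

f = (1/2)^(τ/t½) = (1/2)^(8/12) ≈ 0.6300.
C₀ = D/Vd = 1162/154 ≈ 7.545 mg/L.
Before the 4th dose, 3 doses have been given. Superposition: Cmin = C₀·(f + f² + … + f^3).
≈ 7.545 × (0.6300 + 0.3969 + 0.2500) ≈ 7.545 × 1.2769 ≈ 9.634 mg/L.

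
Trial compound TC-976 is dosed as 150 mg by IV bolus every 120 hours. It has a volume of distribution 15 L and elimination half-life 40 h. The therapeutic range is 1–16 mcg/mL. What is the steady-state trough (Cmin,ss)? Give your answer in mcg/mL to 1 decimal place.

τ = 120 h = 3 half-lives, so f = (1/2)^3 = 0.125.
At steady state, R = 1/(1 − 0.125) = 8/7.
Single-dose peak C₀ = D/Vd = 150/15 = 10 mcg/mL.
Steady-state peak Cmax,ss = C₀·R = 10 × 8/7 ≈ 11.429 mcg/mL.
Steady-state trough Cmin,ss = Cmax,ss·f ≈ 11.429 × 0.125 ≈ 1.429 mcg/mL.
Trough 1.4 mcg/mL vs MEC 1 mcg/mL: adequate.

1.4 mcg/mL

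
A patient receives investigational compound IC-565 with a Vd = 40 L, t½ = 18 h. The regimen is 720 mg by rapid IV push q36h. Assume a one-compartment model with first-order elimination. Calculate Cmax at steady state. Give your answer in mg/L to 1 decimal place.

The dosing interval is 2 half-lives, so f = 2^(−2) = 0.25.
At steady state, R = 1/(1 − 0.25) = 4/3.
Single-dose peak C₀ = D/Vd = 720/40 = 18 mg/L.
Steady-state peak Cmax,ss = C₀·R = 18 × 4/3 ≈ 24.000 mg/L.

24.0 mg/L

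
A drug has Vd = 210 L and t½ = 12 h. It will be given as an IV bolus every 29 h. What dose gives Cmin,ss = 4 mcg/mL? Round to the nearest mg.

τ/t½ = 29/12 ≈ 2.4167, so f = (1/2)^(29/12) ≈ 0.187288.
Cmin,ss = (D/Vd)·f/(1−f), so D = Cmin,ss·Vd·(1−f)/f.
D = 4 × 210 × (1−f)/f ≈ 4 × 210 × 4.33937 ≈ 3645.07 mg.

3645 mg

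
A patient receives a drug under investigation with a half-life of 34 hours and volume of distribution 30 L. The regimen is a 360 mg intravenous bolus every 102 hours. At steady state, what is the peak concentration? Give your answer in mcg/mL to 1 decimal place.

τ = 102 h = 3 half-lives, so f = (1/2)^3 = 0.125.
Accumulation ratio R = 1/(1 − f) = 1/0.875 = 8/7.
Single-dose peak C₀ = D/Vd = 360/30 = 12 mcg/mL.
Steady-state peak Cmax,ss = C₀·R = 12 × 8/7 ≈ 13.714 mcg/mL.

13.7 mcg/mL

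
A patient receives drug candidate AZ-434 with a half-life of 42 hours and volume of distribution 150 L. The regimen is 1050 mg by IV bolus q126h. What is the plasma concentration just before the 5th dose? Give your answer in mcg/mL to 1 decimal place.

f = (1/2)^(τ/t½) = (1/2)^(126/42) ≈ 0.1250.
C₀ = D/Vd = 1050/150 ≈ 7.000 mcg/mL.
Before the 5th dose, 4 doses have been given. Superposition: Cmin = C₀·(f + f² + … + f^4).
≈ 7.000 × (0.1250 + 0.0156 + 0.0020 + 0.0002) ≈ 7.000 × 0.1428 ≈ 1.000 mcg/mL.

1.0 mcg/mL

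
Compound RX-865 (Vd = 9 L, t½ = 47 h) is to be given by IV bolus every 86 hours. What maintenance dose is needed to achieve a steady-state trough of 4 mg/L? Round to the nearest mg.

92 mg

τ/t½ = 86/47 ≈ 1.8298, so f = (1/2)^(86/47) ≈ 0.281306.
Cmin,ss = (D/Vd)·f/(1−f), so D = Cmin,ss·Vd·(1−f)/f.
D = 4 × 9 × (1−f)/f ≈ 4 × 9 × 2.55485 ≈ 91.97 mg.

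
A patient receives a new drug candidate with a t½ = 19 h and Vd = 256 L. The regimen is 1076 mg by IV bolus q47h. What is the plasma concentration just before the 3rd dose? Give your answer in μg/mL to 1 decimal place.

f = (1/2)^(τ/t½) = (1/2)^(47/19) ≈ 0.1800.
C₀ = D/Vd = 1076/256 ≈ 4.203 μg/mL.
Before the 3rd dose, 2 doses have been given. Superposition: Cmin = C₀·(f + f²).
≈ 4.203 × (0.1800 + 0.0324) ≈ 4.203 × 0.2124 ≈ 0.893 μg/mL.

0.9 μg/mL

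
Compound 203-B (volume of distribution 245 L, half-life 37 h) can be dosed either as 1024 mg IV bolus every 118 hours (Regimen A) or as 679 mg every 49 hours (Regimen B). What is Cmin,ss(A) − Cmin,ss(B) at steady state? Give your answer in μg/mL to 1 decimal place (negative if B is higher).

-1.3 μg/mL

Regimen A: f = (1/2)^(118/37) ≈ 0.1096; Cmin,ss = (1024/245)·f/(1−f) ≈ 0.514 μg/mL.
Regimen B: f = (1/2)^(49/37) ≈ 0.3993; Cmin,ss = (679/245)·f/(1−f) ≈ 1.842 μg/mL.
Difference ≈ 0.514 − 1.842 ≈ -1.328 μg/mL.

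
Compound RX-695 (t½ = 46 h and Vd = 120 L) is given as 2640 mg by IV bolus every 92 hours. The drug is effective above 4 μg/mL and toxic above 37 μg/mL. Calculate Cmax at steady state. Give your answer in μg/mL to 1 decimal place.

29.3 μg/mL

τ = 92 h = 2 half-lives, so f = (1/2)^2 = 0.25.
Accumulation ratio R = 1/(1 − f) = 1/0.75 = 4/3.
Single-dose peak C₀ = D/Vd = 2640/120 = 22 μg/mL.
Steady-state peak Cmax,ss = C₀·R = 22 × 4/3 ≈ 29.333 μg/mL.
Peak 29.3 μg/mL vs MTC 37 μg/mL: below toxic threshold.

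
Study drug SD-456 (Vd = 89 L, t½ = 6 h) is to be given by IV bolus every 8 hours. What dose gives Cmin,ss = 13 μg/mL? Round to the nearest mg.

1758 mg

τ/t½ = 8/6 ≈ 1.3333, so f = (1/2)^(8/6) ≈ 0.396850.
Cmin,ss = (D/Vd)·f/(1−f), so D = Cmin,ss·Vd·(1−f)/f.
D = 13 × 89 × (1−f)/f ≈ 13 × 89 × 1.51984 ≈ 1758.45 mg.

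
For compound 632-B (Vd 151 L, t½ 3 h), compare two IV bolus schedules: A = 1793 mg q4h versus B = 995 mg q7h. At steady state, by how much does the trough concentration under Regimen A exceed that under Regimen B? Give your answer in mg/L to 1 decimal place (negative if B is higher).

Regimen A: f = (1/2)^(4/3) ≈ 0.3969; Cmin,ss = (1793/151)·f/(1−f) ≈ 7.814 mg/L.
Regimen B: f = (1/2)^(7/3) ≈ 0.1984; Cmin,ss = (995/151)·f/(1−f) ≈ 1.631 mg/L.
Difference ≈ 7.814 − 1.631 ≈ 6.183 mg/L.

6.2 mg/L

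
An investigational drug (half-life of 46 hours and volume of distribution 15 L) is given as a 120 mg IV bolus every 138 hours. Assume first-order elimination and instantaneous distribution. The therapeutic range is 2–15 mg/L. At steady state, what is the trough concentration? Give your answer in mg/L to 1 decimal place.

The dosing interval is 3 half-lives, so f = 2^(−3) = 0.125.
Accumulation ratio R = 1/(1 − f) = 1/0.875 = 8/7.
Single-dose peak C₀ = D/Vd = 120/15 = 8 mg/L.
Steady-state peak Cmax,ss = C₀·R = 8 × 8/7 ≈ 9.143 mg/L.
Steady-state trough Cmin,ss = Cmax,ss·f ≈ 9.143 × 0.125 ≈ 1.143 mg/L.
Trough 1.1 mg/L vs MEC 2 mg/L: subtherapeutic.

1.1 mg/L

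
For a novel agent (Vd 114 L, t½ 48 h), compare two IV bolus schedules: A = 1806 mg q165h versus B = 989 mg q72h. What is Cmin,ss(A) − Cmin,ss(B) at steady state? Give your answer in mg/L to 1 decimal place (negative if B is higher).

-3.1 mg/L

Regimen A: f = (1/2)^(165/48) ≈ 0.0923; Cmin,ss = (1806/114)·f/(1−f) ≈ 1.611 mg/L.
Regimen B: f = (1/2)^(72/48) ≈ 0.3536; Cmin,ss = (989/114)·f/(1−f) ≈ 4.746 mg/L.
Difference ≈ 1.611 − 4.746 ≈ -3.135 mg/L.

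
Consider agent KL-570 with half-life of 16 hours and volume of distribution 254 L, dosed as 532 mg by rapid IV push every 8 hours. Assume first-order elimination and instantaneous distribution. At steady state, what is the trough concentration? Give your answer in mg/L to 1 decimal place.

Over one 8-h interval, 8/16 ≈ 0.5 half-lives elapse, leaving f ≈ 0.7071 of each dose.
Accumulation ratio R = 1/(1 − f) ≈ 1/0.2929 ≈ 3.4141.
Single-dose peak C₀ = D/Vd = 532/254 ≈ 2.094 mg/L.
Cmax,ss = C₀/(1 − f) ≈ 2.094/0.2929 ≈ 7.149 mg/L.
One interval later, Cmin,ss = Cmax,ss·e^(−kτ) ≈ 7.149 × 0.7071 ≈ 5.055 mg/L.

5.1 mg/L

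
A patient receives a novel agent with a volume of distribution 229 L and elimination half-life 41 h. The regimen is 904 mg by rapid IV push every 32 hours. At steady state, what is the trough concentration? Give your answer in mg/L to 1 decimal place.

5.5 mg/L

Over one 32-h interval, 32/41 ≈ 0.78049 half-lives elapse, leaving f ≈ 0.5822 of each dose.
Single-dose peak C₀ = D/Vd = 904/229 ≈ 3.948 mg/L.
Steady-state trough Cmin,ss = C₀·f/(1−f) ≈ 3.948 × 0.5822/0.4178 ≈ 5.501 mg/L.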